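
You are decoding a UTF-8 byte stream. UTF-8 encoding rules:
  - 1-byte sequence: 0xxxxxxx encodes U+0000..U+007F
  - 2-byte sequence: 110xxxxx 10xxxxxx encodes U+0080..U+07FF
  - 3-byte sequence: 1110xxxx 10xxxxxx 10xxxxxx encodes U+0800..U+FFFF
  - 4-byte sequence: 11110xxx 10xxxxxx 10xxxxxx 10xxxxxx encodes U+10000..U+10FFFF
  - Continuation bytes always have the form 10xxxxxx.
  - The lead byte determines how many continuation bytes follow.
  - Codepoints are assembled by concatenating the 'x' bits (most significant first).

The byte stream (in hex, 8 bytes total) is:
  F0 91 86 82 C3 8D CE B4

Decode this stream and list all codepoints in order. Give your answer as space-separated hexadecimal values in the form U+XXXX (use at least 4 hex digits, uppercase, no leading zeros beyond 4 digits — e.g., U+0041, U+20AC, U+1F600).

Answer: U+11182 U+00CD U+03B4

Derivation:
Byte[0]=F0: 4-byte lead, need 3 cont bytes. acc=0x0
Byte[1]=91: continuation. acc=(acc<<6)|0x11=0x11
Byte[2]=86: continuation. acc=(acc<<6)|0x06=0x446
Byte[3]=82: continuation. acc=(acc<<6)|0x02=0x11182
Completed: cp=U+11182 (starts at byte 0)
Byte[4]=C3: 2-byte lead, need 1 cont bytes. acc=0x3
Byte[5]=8D: continuation. acc=(acc<<6)|0x0D=0xCD
Completed: cp=U+00CD (starts at byte 4)
Byte[6]=CE: 2-byte lead, need 1 cont bytes. acc=0xE
Byte[7]=B4: continuation. acc=(acc<<6)|0x34=0x3B4
Completed: cp=U+03B4 (starts at byte 6)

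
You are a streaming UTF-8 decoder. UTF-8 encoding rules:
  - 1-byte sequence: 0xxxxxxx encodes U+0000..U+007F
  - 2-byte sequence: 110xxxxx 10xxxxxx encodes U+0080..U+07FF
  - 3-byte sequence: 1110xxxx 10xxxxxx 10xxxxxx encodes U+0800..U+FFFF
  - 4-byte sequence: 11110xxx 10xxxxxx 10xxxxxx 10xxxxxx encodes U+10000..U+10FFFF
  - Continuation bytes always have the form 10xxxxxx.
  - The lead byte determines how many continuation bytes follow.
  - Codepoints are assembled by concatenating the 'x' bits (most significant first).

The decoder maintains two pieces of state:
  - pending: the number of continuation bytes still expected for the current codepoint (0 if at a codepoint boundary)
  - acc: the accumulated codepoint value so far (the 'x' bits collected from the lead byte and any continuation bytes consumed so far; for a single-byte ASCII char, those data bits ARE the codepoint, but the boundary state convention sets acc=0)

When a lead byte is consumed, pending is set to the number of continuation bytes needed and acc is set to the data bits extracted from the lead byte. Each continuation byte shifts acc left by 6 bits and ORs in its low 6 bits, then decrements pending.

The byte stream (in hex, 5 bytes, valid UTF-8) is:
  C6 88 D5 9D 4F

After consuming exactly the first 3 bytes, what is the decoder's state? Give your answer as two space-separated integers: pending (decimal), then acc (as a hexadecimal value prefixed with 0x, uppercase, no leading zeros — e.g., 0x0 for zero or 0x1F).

Answer: 1 0x15

Derivation:
Byte[0]=C6: 2-byte lead. pending=1, acc=0x6
Byte[1]=88: continuation. acc=(acc<<6)|0x08=0x188, pending=0
Byte[2]=D5: 2-byte lead. pending=1, acc=0x15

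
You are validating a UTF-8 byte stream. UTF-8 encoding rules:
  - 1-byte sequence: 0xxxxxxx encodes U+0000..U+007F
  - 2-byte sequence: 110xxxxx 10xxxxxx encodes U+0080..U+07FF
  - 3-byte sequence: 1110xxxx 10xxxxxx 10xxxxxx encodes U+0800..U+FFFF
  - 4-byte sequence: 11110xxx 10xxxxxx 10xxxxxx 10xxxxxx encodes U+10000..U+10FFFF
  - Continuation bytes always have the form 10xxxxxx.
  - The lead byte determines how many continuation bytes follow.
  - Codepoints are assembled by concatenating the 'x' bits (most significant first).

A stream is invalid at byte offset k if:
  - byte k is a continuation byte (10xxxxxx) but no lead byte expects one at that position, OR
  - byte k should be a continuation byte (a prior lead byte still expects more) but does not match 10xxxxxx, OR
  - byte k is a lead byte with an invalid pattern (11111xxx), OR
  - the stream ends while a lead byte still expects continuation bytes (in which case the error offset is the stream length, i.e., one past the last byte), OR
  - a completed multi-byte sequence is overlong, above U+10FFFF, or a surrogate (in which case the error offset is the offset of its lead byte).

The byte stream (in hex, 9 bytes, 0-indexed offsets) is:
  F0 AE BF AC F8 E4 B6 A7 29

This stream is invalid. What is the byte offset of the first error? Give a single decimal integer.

Byte[0]=F0: 4-byte lead, need 3 cont bytes. acc=0x0
Byte[1]=AE: continuation. acc=(acc<<6)|0x2E=0x2E
Byte[2]=BF: continuation. acc=(acc<<6)|0x3F=0xBBF
Byte[3]=AC: continuation. acc=(acc<<6)|0x2C=0x2EFEC
Completed: cp=U+2EFEC (starts at byte 0)
Byte[4]=F8: INVALID lead byte (not 0xxx/110x/1110/11110)

Answer: 4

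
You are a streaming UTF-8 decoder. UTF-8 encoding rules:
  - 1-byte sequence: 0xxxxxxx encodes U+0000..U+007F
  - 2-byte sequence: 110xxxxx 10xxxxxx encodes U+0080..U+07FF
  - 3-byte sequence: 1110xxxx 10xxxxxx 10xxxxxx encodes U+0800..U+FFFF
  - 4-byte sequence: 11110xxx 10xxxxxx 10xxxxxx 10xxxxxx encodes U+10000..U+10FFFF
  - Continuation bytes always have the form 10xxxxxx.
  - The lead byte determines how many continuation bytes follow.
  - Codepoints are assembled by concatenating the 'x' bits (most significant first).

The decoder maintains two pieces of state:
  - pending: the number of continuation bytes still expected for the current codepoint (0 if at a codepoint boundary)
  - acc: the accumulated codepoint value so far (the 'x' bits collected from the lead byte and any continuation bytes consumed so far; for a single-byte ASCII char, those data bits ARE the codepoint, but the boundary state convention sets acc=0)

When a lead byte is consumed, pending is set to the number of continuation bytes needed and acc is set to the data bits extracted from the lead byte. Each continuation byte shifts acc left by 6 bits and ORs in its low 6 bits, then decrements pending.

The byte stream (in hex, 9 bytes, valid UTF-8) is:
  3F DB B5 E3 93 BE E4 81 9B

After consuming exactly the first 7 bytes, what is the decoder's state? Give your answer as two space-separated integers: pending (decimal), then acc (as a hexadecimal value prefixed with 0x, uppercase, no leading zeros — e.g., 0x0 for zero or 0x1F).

Byte[0]=3F: 1-byte. pending=0, acc=0x0
Byte[1]=DB: 2-byte lead. pending=1, acc=0x1B
Byte[2]=B5: continuation. acc=(acc<<6)|0x35=0x6F5, pending=0
Byte[3]=E3: 3-byte lead. pending=2, acc=0x3
Byte[4]=93: continuation. acc=(acc<<6)|0x13=0xD3, pending=1
Byte[5]=BE: continuation. acc=(acc<<6)|0x3E=0x34FE, pending=0
Byte[6]=E4: 3-byte lead. pending=2, acc=0x4

Answer: 2 0x4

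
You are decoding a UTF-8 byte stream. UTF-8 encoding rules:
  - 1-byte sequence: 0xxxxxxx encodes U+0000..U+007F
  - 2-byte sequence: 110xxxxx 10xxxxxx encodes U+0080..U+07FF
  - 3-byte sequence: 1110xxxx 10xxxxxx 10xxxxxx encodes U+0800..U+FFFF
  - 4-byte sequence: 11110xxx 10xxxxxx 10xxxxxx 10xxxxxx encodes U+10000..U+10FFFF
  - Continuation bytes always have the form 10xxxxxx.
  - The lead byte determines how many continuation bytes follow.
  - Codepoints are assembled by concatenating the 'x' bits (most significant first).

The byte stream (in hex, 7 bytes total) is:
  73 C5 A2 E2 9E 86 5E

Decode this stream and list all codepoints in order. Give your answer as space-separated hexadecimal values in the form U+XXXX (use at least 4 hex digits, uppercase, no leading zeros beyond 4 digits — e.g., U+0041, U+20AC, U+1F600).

Answer: U+0073 U+0162 U+2786 U+005E

Derivation:
Byte[0]=73: 1-byte ASCII. cp=U+0073
Byte[1]=C5: 2-byte lead, need 1 cont bytes. acc=0x5
Byte[2]=A2: continuation. acc=(acc<<6)|0x22=0x162
Completed: cp=U+0162 (starts at byte 1)
Byte[3]=E2: 3-byte lead, need 2 cont bytes. acc=0x2
Byte[4]=9E: continuation. acc=(acc<<6)|0x1E=0x9E
Byte[5]=86: continuation. acc=(acc<<6)|0x06=0x2786
Completed: cp=U+2786 (starts at byte 3)
Byte[6]=5E: 1-byte ASCII. cp=U+005E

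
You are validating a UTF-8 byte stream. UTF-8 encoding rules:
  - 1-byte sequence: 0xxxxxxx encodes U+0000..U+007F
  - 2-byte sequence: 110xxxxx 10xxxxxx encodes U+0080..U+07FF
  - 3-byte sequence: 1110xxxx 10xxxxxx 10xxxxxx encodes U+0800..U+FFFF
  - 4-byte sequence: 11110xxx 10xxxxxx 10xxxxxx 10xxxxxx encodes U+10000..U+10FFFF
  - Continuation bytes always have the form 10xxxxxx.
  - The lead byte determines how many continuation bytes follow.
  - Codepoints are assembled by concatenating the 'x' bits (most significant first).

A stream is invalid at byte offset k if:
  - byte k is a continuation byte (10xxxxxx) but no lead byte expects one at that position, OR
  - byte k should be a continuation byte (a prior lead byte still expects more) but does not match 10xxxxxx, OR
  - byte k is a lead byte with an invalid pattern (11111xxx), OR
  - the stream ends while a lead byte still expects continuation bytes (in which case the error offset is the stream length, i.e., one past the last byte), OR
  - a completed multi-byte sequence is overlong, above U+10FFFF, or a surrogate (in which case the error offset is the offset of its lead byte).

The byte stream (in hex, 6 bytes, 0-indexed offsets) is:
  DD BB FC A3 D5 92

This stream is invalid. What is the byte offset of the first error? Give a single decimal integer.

Answer: 2

Derivation:
Byte[0]=DD: 2-byte lead, need 1 cont bytes. acc=0x1D
Byte[1]=BB: continuation. acc=(acc<<6)|0x3B=0x77B
Completed: cp=U+077B (starts at byte 0)
Byte[2]=FC: INVALID lead byte (not 0xxx/110x/1110/11110)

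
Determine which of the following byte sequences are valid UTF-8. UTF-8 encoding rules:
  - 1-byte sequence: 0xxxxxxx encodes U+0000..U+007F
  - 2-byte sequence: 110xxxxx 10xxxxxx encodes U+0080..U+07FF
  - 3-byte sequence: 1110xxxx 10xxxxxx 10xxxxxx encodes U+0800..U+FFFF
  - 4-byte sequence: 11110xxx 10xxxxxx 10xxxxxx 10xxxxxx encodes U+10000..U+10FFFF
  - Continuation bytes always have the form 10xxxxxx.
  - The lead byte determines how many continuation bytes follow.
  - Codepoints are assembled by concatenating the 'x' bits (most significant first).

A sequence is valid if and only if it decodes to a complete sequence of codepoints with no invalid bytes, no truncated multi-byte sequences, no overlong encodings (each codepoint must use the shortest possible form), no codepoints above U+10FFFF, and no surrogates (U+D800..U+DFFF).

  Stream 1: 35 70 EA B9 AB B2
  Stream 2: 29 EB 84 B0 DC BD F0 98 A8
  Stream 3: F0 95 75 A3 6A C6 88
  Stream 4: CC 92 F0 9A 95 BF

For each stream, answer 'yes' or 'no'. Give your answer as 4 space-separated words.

Answer: no no no yes

Derivation:
Stream 1: error at byte offset 5. INVALID
Stream 2: error at byte offset 9. INVALID
Stream 3: error at byte offset 2. INVALID
Stream 4: decodes cleanly. VALID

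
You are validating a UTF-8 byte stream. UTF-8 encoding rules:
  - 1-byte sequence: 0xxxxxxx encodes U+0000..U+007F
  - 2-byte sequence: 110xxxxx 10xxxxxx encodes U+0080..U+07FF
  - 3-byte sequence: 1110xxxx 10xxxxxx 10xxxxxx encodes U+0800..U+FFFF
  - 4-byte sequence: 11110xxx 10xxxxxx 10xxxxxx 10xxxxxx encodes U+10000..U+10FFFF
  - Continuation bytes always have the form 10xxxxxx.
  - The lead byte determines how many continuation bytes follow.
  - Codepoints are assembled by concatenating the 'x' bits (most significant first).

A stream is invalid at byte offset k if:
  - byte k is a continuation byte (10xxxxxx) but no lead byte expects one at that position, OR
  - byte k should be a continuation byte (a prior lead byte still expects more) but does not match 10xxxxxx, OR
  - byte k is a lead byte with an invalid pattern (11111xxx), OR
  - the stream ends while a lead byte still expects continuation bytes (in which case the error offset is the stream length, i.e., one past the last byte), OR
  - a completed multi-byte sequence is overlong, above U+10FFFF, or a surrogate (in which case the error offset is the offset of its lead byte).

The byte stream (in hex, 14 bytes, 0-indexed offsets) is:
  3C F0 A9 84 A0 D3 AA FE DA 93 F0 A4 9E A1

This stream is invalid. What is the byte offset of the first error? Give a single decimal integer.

Byte[0]=3C: 1-byte ASCII. cp=U+003C
Byte[1]=F0: 4-byte lead, need 3 cont bytes. acc=0x0
Byte[2]=A9: continuation. acc=(acc<<6)|0x29=0x29
Byte[3]=84: continuation. acc=(acc<<6)|0x04=0xA44
Byte[4]=A0: continuation. acc=(acc<<6)|0x20=0x29120
Completed: cp=U+29120 (starts at byte 1)
Byte[5]=D3: 2-byte lead, need 1 cont bytes. acc=0x13
Byte[6]=AA: continuation. acc=(acc<<6)|0x2A=0x4EA
Completed: cp=U+04EA (starts at byte 5)
Byte[7]=FE: INVALID lead byte (not 0xxx/110x/1110/11110)

Answer: 7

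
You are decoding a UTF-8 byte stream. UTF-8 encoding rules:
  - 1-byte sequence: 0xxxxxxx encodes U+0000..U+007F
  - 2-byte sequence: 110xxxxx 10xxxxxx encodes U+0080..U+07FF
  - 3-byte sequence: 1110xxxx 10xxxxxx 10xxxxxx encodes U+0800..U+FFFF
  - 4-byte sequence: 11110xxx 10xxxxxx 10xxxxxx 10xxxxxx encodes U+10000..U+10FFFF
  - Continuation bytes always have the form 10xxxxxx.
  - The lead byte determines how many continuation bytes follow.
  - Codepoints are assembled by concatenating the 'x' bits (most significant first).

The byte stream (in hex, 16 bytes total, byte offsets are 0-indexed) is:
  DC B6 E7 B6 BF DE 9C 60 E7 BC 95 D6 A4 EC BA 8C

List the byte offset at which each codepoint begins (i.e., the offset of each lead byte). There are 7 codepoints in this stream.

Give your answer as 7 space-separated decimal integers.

Byte[0]=DC: 2-byte lead, need 1 cont bytes. acc=0x1C
Byte[1]=B6: continuation. acc=(acc<<6)|0x36=0x736
Completed: cp=U+0736 (starts at byte 0)
Byte[2]=E7: 3-byte lead, need 2 cont bytes. acc=0x7
Byte[3]=B6: continuation. acc=(acc<<6)|0x36=0x1F6
Byte[4]=BF: continuation. acc=(acc<<6)|0x3F=0x7DBF
Completed: cp=U+7DBF (starts at byte 2)
Byte[5]=DE: 2-byte lead, need 1 cont bytes. acc=0x1E
Byte[6]=9C: continuation. acc=(acc<<6)|0x1C=0x79C
Completed: cp=U+079C (starts at byte 5)
Byte[7]=60: 1-byte ASCII. cp=U+0060
Byte[8]=E7: 3-byte lead, need 2 cont bytes. acc=0x7
Byte[9]=BC: continuation. acc=(acc<<6)|0x3C=0x1FC
Byte[10]=95: continuation. acc=(acc<<6)|0x15=0x7F15
Completed: cp=U+7F15 (starts at byte 8)
Byte[11]=D6: 2-byte lead, need 1 cont bytes. acc=0x16
Byte[12]=A4: continuation. acc=(acc<<6)|0x24=0x5A4
Completed: cp=U+05A4 (starts at byte 11)
Byte[13]=EC: 3-byte lead, need 2 cont bytes. acc=0xC
Byte[14]=BA: continuation. acc=(acc<<6)|0x3A=0x33A
Byte[15]=8C: continuation. acc=(acc<<6)|0x0C=0xCE8C
Completed: cp=U+CE8C (starts at byte 13)

Answer: 0 2 5 7 8 11 13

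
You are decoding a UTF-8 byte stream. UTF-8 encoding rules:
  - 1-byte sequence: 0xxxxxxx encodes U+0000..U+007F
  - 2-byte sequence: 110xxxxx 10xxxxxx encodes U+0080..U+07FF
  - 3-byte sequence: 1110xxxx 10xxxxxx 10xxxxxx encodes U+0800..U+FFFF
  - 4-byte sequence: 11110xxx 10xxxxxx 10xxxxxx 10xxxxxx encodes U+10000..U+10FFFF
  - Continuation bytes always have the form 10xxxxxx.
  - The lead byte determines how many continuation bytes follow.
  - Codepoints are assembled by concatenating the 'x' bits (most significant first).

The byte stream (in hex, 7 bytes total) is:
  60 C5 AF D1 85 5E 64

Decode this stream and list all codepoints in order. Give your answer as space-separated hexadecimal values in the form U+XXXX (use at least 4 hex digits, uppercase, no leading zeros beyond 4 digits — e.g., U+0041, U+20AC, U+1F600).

Answer: U+0060 U+016F U+0445 U+005E U+0064

Derivation:
Byte[0]=60: 1-byte ASCII. cp=U+0060
Byte[1]=C5: 2-byte lead, need 1 cont bytes. acc=0x5
Byte[2]=AF: continuation. acc=(acc<<6)|0x2F=0x16F
Completed: cp=U+016F (starts at byte 1)
Byte[3]=D1: 2-byte lead, need 1 cont bytes. acc=0x11
Byte[4]=85: continuation. acc=(acc<<6)|0x05=0x445
Completed: cp=U+0445 (starts at byte 3)
Byte[5]=5E: 1-byte ASCII. cp=U+005E
Byte[6]=64: 1-byte ASCII. cp=U+0064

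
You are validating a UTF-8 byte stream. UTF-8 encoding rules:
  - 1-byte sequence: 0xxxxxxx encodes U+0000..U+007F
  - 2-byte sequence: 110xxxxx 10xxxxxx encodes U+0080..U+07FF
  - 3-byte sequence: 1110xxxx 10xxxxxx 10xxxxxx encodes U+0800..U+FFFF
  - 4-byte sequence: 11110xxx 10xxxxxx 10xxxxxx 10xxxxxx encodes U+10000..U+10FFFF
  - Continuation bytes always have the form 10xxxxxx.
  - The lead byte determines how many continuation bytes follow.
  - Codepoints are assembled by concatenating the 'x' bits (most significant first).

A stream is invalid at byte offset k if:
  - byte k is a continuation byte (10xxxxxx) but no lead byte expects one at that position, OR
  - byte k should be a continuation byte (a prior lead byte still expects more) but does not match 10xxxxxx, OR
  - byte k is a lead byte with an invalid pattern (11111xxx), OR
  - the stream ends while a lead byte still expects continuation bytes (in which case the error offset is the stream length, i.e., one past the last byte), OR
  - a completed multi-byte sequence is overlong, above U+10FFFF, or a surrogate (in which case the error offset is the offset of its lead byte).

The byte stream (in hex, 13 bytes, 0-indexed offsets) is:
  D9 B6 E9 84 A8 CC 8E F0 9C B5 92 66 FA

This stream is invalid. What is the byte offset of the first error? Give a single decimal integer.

Byte[0]=D9: 2-byte lead, need 1 cont bytes. acc=0x19
Byte[1]=B6: continuation. acc=(acc<<6)|0x36=0x676
Completed: cp=U+0676 (starts at byte 0)
Byte[2]=E9: 3-byte lead, need 2 cont bytes. acc=0x9
Byte[3]=84: continuation. acc=(acc<<6)|0x04=0x244
Byte[4]=A8: continuation. acc=(acc<<6)|0x28=0x9128
Completed: cp=U+9128 (starts at byte 2)
Byte[5]=CC: 2-byte lead, need 1 cont bytes. acc=0xC
Byte[6]=8E: continuation. acc=(acc<<6)|0x0E=0x30E
Completed: cp=U+030E (starts at byte 5)
Byte[7]=F0: 4-byte lead, need 3 cont bytes. acc=0x0
Byte[8]=9C: continuation. acc=(acc<<6)|0x1C=0x1C
Byte[9]=B5: continuation. acc=(acc<<6)|0x35=0x735
Byte[10]=92: continuation. acc=(acc<<6)|0x12=0x1CD52
Completed: cp=U+1CD52 (starts at byte 7)
Byte[11]=66: 1-byte ASCII. cp=U+0066
Byte[12]=FA: INVALID lead byte (not 0xxx/110x/1110/11110)

Answer: 12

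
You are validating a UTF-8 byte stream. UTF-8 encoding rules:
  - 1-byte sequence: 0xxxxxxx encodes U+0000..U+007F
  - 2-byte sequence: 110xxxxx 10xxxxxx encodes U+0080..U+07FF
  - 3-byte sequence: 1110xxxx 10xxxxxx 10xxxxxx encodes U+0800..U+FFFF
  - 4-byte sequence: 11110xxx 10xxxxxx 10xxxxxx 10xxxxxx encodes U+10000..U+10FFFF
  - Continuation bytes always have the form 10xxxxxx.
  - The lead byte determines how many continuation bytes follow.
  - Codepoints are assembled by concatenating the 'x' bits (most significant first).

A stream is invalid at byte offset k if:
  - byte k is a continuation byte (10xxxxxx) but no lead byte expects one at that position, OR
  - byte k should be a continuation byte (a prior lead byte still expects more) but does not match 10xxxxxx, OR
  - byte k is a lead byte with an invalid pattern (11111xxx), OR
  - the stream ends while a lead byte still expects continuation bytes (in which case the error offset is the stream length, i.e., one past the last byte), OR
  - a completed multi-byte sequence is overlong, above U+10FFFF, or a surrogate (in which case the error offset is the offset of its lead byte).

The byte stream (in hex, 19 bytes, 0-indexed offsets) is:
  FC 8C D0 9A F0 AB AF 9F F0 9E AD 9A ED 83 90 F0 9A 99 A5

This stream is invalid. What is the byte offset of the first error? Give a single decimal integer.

Answer: 0

Derivation:
Byte[0]=FC: INVALID lead byte (not 0xxx/110x/1110/11110)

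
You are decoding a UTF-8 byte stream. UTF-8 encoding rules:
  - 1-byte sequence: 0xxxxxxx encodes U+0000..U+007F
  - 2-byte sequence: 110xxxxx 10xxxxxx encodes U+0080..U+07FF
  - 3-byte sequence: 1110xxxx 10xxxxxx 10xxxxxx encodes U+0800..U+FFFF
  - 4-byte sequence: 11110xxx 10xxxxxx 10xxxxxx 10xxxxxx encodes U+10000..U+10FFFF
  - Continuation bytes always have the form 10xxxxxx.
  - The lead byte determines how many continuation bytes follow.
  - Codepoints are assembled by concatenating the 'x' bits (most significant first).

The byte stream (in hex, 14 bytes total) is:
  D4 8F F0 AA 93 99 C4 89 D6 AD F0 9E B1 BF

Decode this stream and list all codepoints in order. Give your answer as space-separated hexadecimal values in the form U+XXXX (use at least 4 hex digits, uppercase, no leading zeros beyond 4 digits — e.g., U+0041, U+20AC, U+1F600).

Byte[0]=D4: 2-byte lead, need 1 cont bytes. acc=0x14
Byte[1]=8F: continuation. acc=(acc<<6)|0x0F=0x50F
Completed: cp=U+050F (starts at byte 0)
Byte[2]=F0: 4-byte lead, need 3 cont bytes. acc=0x0
Byte[3]=AA: continuation. acc=(acc<<6)|0x2A=0x2A
Byte[4]=93: continuation. acc=(acc<<6)|0x13=0xA93
Byte[5]=99: continuation. acc=(acc<<6)|0x19=0x2A4D9
Completed: cp=U+2A4D9 (starts at byte 2)
Byte[6]=C4: 2-byte lead, need 1 cont bytes. acc=0x4
Byte[7]=89: continuation. acc=(acc<<6)|0x09=0x109
Completed: cp=U+0109 (starts at byte 6)
Byte[8]=D6: 2-byte lead, need 1 cont bytes. acc=0x16
Byte[9]=AD: continuation. acc=(acc<<6)|0x2D=0x5AD
Completed: cp=U+05AD (starts at byte 8)
Byte[10]=F0: 4-byte lead, need 3 cont bytes. acc=0x0
Byte[11]=9E: continuation. acc=(acc<<6)|0x1E=0x1E
Byte[12]=B1: continuation. acc=(acc<<6)|0x31=0x7B1
Byte[13]=BF: continuation. acc=(acc<<6)|0x3F=0x1EC7F
Completed: cp=U+1EC7F (starts at byte 10)

Answer: U+050F U+2A4D9 U+0109 U+05AD U+1EC7F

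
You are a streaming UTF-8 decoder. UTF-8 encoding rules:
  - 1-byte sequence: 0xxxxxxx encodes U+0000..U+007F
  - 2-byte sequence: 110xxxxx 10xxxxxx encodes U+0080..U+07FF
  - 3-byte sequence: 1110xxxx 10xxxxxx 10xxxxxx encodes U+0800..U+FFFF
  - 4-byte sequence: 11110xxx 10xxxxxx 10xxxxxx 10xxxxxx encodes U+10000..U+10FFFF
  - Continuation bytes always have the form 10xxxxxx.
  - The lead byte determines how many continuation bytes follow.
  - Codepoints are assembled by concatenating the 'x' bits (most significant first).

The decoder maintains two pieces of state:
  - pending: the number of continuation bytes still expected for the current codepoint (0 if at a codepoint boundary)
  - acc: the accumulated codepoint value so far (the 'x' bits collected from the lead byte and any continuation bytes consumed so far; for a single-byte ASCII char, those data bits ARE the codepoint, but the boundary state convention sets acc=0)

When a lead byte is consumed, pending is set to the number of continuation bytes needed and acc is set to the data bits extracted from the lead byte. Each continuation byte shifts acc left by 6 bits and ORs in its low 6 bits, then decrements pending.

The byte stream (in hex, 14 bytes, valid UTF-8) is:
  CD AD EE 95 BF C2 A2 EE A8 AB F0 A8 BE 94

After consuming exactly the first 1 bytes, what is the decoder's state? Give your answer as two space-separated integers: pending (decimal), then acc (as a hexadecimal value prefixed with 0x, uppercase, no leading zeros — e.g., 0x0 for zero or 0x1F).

Answer: 1 0xD

Derivation:
Byte[0]=CD: 2-byte lead. pending=1, acc=0xD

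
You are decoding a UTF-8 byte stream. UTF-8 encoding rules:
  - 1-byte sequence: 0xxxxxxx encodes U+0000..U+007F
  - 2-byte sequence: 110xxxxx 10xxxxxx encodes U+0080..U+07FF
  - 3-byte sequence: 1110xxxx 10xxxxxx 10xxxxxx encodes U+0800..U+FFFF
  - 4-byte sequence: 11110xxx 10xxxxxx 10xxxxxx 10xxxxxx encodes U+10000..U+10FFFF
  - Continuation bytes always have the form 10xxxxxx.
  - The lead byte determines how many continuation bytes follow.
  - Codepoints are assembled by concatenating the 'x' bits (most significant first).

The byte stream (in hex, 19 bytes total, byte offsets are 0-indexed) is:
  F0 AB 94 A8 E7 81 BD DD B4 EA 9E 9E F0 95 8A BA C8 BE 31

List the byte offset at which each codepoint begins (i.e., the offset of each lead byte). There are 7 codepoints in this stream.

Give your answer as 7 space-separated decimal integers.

Answer: 0 4 7 9 12 16 18

Derivation:
Byte[0]=F0: 4-byte lead, need 3 cont bytes. acc=0x0
Byte[1]=AB: continuation. acc=(acc<<6)|0x2B=0x2B
Byte[2]=94: continuation. acc=(acc<<6)|0x14=0xAD4
Byte[3]=A8: continuation. acc=(acc<<6)|0x28=0x2B528
Completed: cp=U+2B528 (starts at byte 0)
Byte[4]=E7: 3-byte lead, need 2 cont bytes. acc=0x7
Byte[5]=81: continuation. acc=(acc<<6)|0x01=0x1C1
Byte[6]=BD: continuation. acc=(acc<<6)|0x3D=0x707D
Completed: cp=U+707D (starts at byte 4)
Byte[7]=DD: 2-byte lead, need 1 cont bytes. acc=0x1D
Byte[8]=B4: continuation. acc=(acc<<6)|0x34=0x774
Completed: cp=U+0774 (starts at byte 7)
Byte[9]=EA: 3-byte lead, need 2 cont bytes. acc=0xA
Byte[10]=9E: continuation. acc=(acc<<6)|0x1E=0x29E
Byte[11]=9E: continuation. acc=(acc<<6)|0x1E=0xA79E
Completed: cp=U+A79E (starts at byte 9)
Byte[12]=F0: 4-byte lead, need 3 cont bytes. acc=0x0
Byte[13]=95: continuation. acc=(acc<<6)|0x15=0x15
Byte[14]=8A: continuation. acc=(acc<<6)|0x0A=0x54A
Byte[15]=BA: continuation. acc=(acc<<6)|0x3A=0x152BA
Completed: cp=U+152BA (starts at byte 12)
Byte[16]=C8: 2-byte lead, need 1 cont bytes. acc=0x8
Byte[17]=BE: continuation. acc=(acc<<6)|0x3E=0x23E
Completed: cp=U+023E (starts at byte 16)
Byte[18]=31: 1-byte ASCII. cp=U+0031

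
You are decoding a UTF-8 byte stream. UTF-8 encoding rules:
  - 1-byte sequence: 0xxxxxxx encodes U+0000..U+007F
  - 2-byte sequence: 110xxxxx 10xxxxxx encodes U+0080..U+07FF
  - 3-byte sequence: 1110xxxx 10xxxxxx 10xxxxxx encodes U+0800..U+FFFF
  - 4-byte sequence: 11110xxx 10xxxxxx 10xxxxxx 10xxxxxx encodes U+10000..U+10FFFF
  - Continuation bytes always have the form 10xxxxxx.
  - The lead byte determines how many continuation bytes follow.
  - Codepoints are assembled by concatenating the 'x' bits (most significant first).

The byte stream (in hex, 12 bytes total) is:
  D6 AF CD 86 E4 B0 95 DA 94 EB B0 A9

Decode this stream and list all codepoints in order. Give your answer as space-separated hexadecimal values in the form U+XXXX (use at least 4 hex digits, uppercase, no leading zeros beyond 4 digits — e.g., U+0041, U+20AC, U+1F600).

Answer: U+05AF U+0346 U+4C15 U+0694 U+BC29

Derivation:
Byte[0]=D6: 2-byte lead, need 1 cont bytes. acc=0x16
Byte[1]=AF: continuation. acc=(acc<<6)|0x2F=0x5AF
Completed: cp=U+05AF (starts at byte 0)
Byte[2]=CD: 2-byte lead, need 1 cont bytes. acc=0xD
Byte[3]=86: continuation. acc=(acc<<6)|0x06=0x346
Completed: cp=U+0346 (starts at byte 2)
Byte[4]=E4: 3-byte lead, need 2 cont bytes. acc=0x4
Byte[5]=B0: continuation. acc=(acc<<6)|0x30=0x130
Byte[6]=95: continuation. acc=(acc<<6)|0x15=0x4C15
Completed: cp=U+4C15 (starts at byte 4)
Byte[7]=DA: 2-byte lead, need 1 cont bytes. acc=0x1A
Byte[8]=94: continuation. acc=(acc<<6)|0x14=0x694
Completed: cp=U+0694 (starts at byte 7)
Byte[9]=EB: 3-byte lead, need 2 cont bytes. acc=0xB
Byte[10]=B0: continuation. acc=(acc<<6)|0x30=0x2F0
Byte[11]=A9: continuation. acc=(acc<<6)|0x29=0xBC29
Completed: cp=U+BC29 (starts at byte 9)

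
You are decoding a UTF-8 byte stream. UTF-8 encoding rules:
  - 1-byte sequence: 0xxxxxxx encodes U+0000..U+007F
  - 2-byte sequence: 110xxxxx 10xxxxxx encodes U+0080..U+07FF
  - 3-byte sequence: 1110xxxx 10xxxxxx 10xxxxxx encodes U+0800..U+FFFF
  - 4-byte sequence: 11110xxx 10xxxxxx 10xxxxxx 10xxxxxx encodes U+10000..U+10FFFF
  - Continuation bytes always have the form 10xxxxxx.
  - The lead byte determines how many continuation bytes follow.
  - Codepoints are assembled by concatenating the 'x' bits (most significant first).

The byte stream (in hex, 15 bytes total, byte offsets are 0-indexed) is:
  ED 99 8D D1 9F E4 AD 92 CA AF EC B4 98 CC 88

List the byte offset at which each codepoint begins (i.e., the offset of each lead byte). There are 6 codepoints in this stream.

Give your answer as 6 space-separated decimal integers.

Answer: 0 3 5 8 10 13

Derivation:
Byte[0]=ED: 3-byte lead, need 2 cont bytes. acc=0xD
Byte[1]=99: continuation. acc=(acc<<6)|0x19=0x359
Byte[2]=8D: continuation. acc=(acc<<6)|0x0D=0xD64D
Completed: cp=U+D64D (starts at byte 0)
Byte[3]=D1: 2-byte lead, need 1 cont bytes. acc=0x11
Byte[4]=9F: continuation. acc=(acc<<6)|0x1F=0x45F
Completed: cp=U+045F (starts at byte 3)
Byte[5]=E4: 3-byte lead, need 2 cont bytes. acc=0x4
Byte[6]=AD: continuation. acc=(acc<<6)|0x2D=0x12D
Byte[7]=92: continuation. acc=(acc<<6)|0x12=0x4B52
Completed: cp=U+4B52 (starts at byte 5)
Byte[8]=CA: 2-byte lead, need 1 cont bytes. acc=0xA
Byte[9]=AF: continuation. acc=(acc<<6)|0x2F=0x2AF
Completed: cp=U+02AF (starts at byte 8)
Byte[10]=EC: 3-byte lead, need 2 cont bytes. acc=0xC
Byte[11]=B4: continuation. acc=(acc<<6)|0x34=0x334
Byte[12]=98: continuation. acc=(acc<<6)|0x18=0xCD18
Completed: cp=U+CD18 (starts at byte 10)
Byte[13]=CC: 2-byte lead, need 1 cont bytes. acc=0xC
Byte[14]=88: continuation. acc=(acc<<6)|0x08=0x308
Completed: cp=U+0308 (starts at byte 13)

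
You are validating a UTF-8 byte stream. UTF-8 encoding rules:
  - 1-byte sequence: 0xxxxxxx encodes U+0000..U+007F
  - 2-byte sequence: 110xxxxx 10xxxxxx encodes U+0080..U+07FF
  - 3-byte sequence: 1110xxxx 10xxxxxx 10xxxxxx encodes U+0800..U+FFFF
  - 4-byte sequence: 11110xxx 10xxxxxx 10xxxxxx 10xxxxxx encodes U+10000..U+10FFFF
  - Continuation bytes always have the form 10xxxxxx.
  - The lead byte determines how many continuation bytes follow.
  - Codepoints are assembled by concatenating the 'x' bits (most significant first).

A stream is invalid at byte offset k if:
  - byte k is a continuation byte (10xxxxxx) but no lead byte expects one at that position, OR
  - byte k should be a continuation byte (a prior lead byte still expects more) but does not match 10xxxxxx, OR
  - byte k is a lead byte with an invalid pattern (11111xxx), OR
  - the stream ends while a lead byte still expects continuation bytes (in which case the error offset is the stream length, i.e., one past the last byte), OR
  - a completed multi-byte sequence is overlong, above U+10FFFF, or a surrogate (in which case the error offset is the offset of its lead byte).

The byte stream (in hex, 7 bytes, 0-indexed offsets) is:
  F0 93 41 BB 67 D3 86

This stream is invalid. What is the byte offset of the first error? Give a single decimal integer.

Answer: 2

Derivation:
Byte[0]=F0: 4-byte lead, need 3 cont bytes. acc=0x0
Byte[1]=93: continuation. acc=(acc<<6)|0x13=0x13
Byte[2]=41: expected 10xxxxxx continuation. INVALID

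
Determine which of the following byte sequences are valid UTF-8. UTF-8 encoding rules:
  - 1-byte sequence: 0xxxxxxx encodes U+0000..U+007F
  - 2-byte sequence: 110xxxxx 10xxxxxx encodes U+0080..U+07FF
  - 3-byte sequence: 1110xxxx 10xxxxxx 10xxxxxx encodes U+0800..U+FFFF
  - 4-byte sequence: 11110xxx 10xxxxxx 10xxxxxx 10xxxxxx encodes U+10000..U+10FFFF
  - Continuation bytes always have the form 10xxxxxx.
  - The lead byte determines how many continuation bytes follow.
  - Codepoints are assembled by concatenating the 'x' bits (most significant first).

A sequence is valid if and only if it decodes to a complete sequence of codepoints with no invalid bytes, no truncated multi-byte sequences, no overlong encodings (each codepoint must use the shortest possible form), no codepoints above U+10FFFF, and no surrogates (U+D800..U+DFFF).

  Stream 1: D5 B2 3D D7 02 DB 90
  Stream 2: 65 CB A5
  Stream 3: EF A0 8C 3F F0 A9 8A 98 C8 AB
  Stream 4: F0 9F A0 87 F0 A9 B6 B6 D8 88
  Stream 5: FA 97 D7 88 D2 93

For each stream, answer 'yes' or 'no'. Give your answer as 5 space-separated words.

Stream 1: error at byte offset 4. INVALID
Stream 2: decodes cleanly. VALID
Stream 3: decodes cleanly. VALID
Stream 4: decodes cleanly. VALID
Stream 5: error at byte offset 0. INVALID

Answer: no yes yes yes no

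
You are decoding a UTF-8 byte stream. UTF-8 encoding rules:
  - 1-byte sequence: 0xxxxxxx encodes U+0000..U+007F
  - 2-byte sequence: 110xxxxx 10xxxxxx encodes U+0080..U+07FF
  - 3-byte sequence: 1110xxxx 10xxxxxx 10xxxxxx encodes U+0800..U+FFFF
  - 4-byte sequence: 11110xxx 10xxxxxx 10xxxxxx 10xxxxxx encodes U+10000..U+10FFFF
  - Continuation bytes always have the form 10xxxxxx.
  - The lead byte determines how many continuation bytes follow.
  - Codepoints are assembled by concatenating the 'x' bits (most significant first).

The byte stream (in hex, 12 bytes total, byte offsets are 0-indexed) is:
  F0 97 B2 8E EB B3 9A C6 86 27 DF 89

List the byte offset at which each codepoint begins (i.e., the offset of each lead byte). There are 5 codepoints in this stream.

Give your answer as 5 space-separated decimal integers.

Answer: 0 4 7 9 10

Derivation:
Byte[0]=F0: 4-byte lead, need 3 cont bytes. acc=0x0
Byte[1]=97: continuation. acc=(acc<<6)|0x17=0x17
Byte[2]=B2: continuation. acc=(acc<<6)|0x32=0x5F2
Byte[3]=8E: continuation. acc=(acc<<6)|0x0E=0x17C8E
Completed: cp=U+17C8E (starts at byte 0)
Byte[4]=EB: 3-byte lead, need 2 cont bytes. acc=0xB
Byte[5]=B3: continuation. acc=(acc<<6)|0x33=0x2F3
Byte[6]=9A: continuation. acc=(acc<<6)|0x1A=0xBCDA
Completed: cp=U+BCDA (starts at byte 4)
Byte[7]=C6: 2-byte lead, need 1 cont bytes. acc=0x6
Byte[8]=86: continuation. acc=(acc<<6)|0x06=0x186
Completed: cp=U+0186 (starts at byte 7)
Byte[9]=27: 1-byte ASCII. cp=U+0027
Byte[10]=DF: 2-byte lead, need 1 cont bytes. acc=0x1F
Byte[11]=89: continuation. acc=(acc<<6)|0x09=0x7C9
Completed: cp=U+07C9 (starts at byte 10)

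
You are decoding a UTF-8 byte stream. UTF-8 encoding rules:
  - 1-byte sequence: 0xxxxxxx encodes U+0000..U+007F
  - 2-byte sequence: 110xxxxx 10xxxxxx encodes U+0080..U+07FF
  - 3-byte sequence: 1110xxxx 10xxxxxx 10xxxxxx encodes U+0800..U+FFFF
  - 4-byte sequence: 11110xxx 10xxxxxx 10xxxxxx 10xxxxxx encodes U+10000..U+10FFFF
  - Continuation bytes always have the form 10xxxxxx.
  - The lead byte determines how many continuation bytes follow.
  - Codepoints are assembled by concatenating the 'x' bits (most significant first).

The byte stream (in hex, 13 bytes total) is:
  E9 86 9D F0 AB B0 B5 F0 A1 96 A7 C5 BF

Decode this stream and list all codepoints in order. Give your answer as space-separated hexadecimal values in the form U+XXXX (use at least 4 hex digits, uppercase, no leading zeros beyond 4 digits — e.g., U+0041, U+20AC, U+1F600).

Answer: U+919D U+2BC35 U+215A7 U+017F

Derivation:
Byte[0]=E9: 3-byte lead, need 2 cont bytes. acc=0x9
Byte[1]=86: continuation. acc=(acc<<6)|0x06=0x246
Byte[2]=9D: continuation. acc=(acc<<6)|0x1D=0x919D
Completed: cp=U+919D (starts at byte 0)
Byte[3]=F0: 4-byte lead, need 3 cont bytes. acc=0x0
Byte[4]=AB: continuation. acc=(acc<<6)|0x2B=0x2B
Byte[5]=B0: continuation. acc=(acc<<6)|0x30=0xAF0
Byte[6]=B5: continuation. acc=(acc<<6)|0x35=0x2BC35
Completed: cp=U+2BC35 (starts at byte 3)
Byte[7]=F0: 4-byte lead, need 3 cont bytes. acc=0x0
Byte[8]=A1: continuation. acc=(acc<<6)|0x21=0x21
Byte[9]=96: continuation. acc=(acc<<6)|0x16=0x856
Byte[10]=A7: continuation. acc=(acc<<6)|0x27=0x215A7
Completed: cp=U+215A7 (starts at byte 7)
Byte[11]=C5: 2-byte lead, need 1 cont bytes. acc=0x5
Byte[12]=BF: continuation. acc=(acc<<6)|0x3F=0x17F
Completed: cp=U+017F (starts at byte 11)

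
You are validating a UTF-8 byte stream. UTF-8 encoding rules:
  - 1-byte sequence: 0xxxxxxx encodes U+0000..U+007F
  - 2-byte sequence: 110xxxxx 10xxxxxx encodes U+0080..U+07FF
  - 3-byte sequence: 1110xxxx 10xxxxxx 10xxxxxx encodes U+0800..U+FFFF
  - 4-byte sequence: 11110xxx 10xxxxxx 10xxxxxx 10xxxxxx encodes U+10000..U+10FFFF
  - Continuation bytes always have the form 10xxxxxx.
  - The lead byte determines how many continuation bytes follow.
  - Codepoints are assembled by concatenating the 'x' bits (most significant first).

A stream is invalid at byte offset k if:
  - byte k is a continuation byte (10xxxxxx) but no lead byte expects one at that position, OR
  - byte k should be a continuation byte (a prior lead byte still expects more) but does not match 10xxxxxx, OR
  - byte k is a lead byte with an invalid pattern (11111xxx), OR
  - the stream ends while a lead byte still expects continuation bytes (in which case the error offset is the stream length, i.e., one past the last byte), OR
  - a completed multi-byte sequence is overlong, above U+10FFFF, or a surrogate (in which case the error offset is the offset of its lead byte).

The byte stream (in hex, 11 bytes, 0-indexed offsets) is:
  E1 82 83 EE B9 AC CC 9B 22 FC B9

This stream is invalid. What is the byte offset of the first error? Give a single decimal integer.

Byte[0]=E1: 3-byte lead, need 2 cont bytes. acc=0x1
Byte[1]=82: continuation. acc=(acc<<6)|0x02=0x42
Byte[2]=83: continuation. acc=(acc<<6)|0x03=0x1083
Completed: cp=U+1083 (starts at byte 0)
Byte[3]=EE: 3-byte lead, need 2 cont bytes. acc=0xE
Byte[4]=B9: continuation. acc=(acc<<6)|0x39=0x3B9
Byte[5]=AC: continuation. acc=(acc<<6)|0x2C=0xEE6C
Completed: cp=U+EE6C (starts at byte 3)
Byte[6]=CC: 2-byte lead, need 1 cont bytes. acc=0xC
Byte[7]=9B: continuation. acc=(acc<<6)|0x1B=0x31B
Completed: cp=U+031B (starts at byte 6)
Byte[8]=22: 1-byte ASCII. cp=U+0022
Byte[9]=FC: INVALID lead byte (not 0xxx/110x/1110/11110)

Answer: 9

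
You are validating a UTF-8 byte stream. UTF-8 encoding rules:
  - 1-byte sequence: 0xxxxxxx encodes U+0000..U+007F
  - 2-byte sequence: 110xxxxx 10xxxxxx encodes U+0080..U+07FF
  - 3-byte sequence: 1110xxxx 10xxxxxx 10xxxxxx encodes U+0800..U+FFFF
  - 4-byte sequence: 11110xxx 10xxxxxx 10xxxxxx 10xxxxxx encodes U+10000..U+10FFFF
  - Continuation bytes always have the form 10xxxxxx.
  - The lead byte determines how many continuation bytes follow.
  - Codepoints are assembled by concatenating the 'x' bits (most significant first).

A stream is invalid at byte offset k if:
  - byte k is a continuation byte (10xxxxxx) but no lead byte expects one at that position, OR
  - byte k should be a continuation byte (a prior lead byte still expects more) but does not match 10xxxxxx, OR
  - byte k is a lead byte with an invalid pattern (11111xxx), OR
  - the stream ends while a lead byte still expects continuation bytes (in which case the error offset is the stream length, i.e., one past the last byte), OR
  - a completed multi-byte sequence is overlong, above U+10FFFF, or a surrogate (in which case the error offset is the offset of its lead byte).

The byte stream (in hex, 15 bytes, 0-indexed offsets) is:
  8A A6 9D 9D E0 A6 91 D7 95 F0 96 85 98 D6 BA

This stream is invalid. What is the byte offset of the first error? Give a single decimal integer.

Answer: 0

Derivation:
Byte[0]=8A: INVALID lead byte (not 0xxx/110x/1110/11110)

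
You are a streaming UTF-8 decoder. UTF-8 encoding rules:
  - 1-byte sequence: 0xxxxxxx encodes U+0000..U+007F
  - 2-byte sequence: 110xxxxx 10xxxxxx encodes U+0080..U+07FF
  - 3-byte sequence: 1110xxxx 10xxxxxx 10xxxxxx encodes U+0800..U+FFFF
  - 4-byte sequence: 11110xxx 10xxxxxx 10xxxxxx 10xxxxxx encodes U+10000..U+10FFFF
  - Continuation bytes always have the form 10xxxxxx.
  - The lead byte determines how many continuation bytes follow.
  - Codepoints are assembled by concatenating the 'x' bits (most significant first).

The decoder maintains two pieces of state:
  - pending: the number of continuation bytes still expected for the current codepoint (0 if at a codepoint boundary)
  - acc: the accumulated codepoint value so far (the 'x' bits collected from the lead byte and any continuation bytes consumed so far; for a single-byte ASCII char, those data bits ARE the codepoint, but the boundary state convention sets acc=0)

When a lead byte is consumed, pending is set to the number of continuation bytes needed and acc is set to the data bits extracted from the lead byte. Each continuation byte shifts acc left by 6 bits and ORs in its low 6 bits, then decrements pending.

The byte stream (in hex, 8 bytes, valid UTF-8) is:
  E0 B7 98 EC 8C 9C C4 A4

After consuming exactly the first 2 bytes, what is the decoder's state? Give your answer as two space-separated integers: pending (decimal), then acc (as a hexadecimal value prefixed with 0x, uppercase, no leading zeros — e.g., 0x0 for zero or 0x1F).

Answer: 1 0x37

Derivation:
Byte[0]=E0: 3-byte lead. pending=2, acc=0x0
Byte[1]=B7: continuation. acc=(acc<<6)|0x37=0x37, pending=1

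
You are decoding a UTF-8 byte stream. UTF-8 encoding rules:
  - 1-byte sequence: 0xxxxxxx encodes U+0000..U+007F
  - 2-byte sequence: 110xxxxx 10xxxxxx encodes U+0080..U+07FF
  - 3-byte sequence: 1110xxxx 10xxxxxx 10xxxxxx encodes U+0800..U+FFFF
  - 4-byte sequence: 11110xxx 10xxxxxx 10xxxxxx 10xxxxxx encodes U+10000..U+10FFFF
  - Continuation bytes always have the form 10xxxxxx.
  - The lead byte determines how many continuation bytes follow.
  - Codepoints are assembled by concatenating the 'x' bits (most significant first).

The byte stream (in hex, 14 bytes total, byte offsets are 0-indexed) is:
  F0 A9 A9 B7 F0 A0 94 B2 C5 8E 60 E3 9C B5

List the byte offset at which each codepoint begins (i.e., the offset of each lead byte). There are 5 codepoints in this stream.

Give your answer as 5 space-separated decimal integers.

Answer: 0 4 8 10 11

Derivation:
Byte[0]=F0: 4-byte lead, need 3 cont bytes. acc=0x0
Byte[1]=A9: continuation. acc=(acc<<6)|0x29=0x29
Byte[2]=A9: continuation. acc=(acc<<6)|0x29=0xA69
Byte[3]=B7: continuation. acc=(acc<<6)|0x37=0x29A77
Completed: cp=U+29A77 (starts at byte 0)
Byte[4]=F0: 4-byte lead, need 3 cont bytes. acc=0x0
Byte[5]=A0: continuation. acc=(acc<<6)|0x20=0x20
Byte[6]=94: continuation. acc=(acc<<6)|0x14=0x814
Byte[7]=B2: continuation. acc=(acc<<6)|0x32=0x20532
Completed: cp=U+20532 (starts at byte 4)
Byte[8]=C5: 2-byte lead, need 1 cont bytes. acc=0x5
Byte[9]=8E: continuation. acc=(acc<<6)|0x0E=0x14E
Completed: cp=U+014E (starts at byte 8)
Byte[10]=60: 1-byte ASCII. cp=U+0060
Byte[11]=E3: 3-byte lead, need 2 cont bytes. acc=0x3
Byte[12]=9C: continuation. acc=(acc<<6)|0x1C=0xDC
Byte[13]=B5: continuation. acc=(acc<<6)|0x35=0x3735
Completed: cp=U+3735 (starts at byte 11)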